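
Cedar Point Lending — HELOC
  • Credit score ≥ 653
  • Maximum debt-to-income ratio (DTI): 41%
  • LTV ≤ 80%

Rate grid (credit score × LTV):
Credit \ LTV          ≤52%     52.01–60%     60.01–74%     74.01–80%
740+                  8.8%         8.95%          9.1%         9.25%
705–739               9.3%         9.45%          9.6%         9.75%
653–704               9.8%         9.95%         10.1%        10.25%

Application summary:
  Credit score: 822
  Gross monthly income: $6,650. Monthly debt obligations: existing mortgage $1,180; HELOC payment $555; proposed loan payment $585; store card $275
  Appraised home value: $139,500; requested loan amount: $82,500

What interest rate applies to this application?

8.95%

Credit score 822 ≥ 653; Total monthly debts = (1,180 + 555 + 585 + 275) = 2,595. Debt-to-income = 2,595/6,650 = 39% — meets 41% limit
LTV: 82,500 ÷ 139,500 = 59.1%, within 80% cap
Row: 822 falls in 740+. Column: 59.1% falls in 52.01–60%. Rate = 8.95%.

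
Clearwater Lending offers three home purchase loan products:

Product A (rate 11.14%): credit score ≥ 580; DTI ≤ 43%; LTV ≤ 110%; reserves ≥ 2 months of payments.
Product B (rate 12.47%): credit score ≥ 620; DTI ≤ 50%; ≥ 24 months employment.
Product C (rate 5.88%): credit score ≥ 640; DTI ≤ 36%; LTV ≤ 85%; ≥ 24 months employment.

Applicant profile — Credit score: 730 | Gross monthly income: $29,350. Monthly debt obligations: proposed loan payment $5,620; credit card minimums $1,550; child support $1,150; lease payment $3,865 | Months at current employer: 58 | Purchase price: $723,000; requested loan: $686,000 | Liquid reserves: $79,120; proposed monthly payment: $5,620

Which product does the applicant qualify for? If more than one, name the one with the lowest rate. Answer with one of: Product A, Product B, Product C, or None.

Product A

Total debts = (5,620 + 1,550 + 1,150 + 3,865) = 12,185; DTI = 12,185/29,350 = 41.5%.
LTV = 686,000/723,000 = 94.9%.
Reserves = 79,120/5,620 = 14.1 months.
Product A: score 730 ≥ 580; DTI 41.5% ≤ 43%; LTV 94.9% ≤ 110%; reserves 14.1 ≥ 2 mo → qualifies.
Product B: score 730 ≥ 620; DTI 41.5% ≤ 50%; employment 58 ≥ 24 mo → qualifies.
Product C: score 730 ≥ 640; DTI 41.5% > 36%; LTV 94.9% > 85%; employment 58 ≥ 24 mo → does not qualify.
Qualifying: Product A, Product B. Lowest rate is 11.14% → Product A.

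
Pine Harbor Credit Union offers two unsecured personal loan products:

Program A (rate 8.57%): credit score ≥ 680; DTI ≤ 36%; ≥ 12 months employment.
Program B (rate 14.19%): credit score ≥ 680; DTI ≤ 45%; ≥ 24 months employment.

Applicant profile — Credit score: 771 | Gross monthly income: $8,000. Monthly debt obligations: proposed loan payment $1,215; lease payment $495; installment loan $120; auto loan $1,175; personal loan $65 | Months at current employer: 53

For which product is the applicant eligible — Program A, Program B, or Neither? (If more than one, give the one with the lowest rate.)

Total debts = (1,215 + 495 + 120 + 1,175 + 65) = 3,070; DTI = 3,070/8,000 = 38.4%.
Program A: score 771 ≥ 680; DTI 38.4% > 36%; employment 53 ≥ 12 mo → does not qualify.
Program B: score 771 ≥ 680; DTI 38.4% ≤ 45%; employment 53 ≥ 24 mo → qualifies.

Program B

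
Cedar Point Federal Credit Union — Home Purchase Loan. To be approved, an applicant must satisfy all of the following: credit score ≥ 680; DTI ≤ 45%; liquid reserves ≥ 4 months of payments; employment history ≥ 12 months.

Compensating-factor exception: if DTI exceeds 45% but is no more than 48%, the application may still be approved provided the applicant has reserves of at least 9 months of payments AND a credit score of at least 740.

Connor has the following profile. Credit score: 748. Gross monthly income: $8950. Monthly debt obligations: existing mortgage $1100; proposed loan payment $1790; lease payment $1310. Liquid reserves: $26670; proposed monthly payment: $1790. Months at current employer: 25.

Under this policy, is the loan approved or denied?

Credit score 748 ≥ 680 (meets base)
Total debts = (1,100 + 1,790 + 1,310) = 4,200. DTI: 4,200 ÷ 8,950 = 46.9%, over the 45% base limit.
Reserves: 26,670 ÷ 1,790 = 14.9 months (meets 4-month minimum)
Employment 25 ≥ 12 months
DTI 46.9% is within the 45%–48% exception band; checking compensating factors.
Override check — reserves: 14.9 mo (ok); score: 748 (ok).
Both override conditions satisfied; DTI exception granted.

Approved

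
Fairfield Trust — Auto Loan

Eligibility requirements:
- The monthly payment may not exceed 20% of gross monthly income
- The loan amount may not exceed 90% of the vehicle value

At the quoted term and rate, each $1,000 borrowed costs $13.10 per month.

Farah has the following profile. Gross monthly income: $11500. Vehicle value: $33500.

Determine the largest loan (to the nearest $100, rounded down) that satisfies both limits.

$30,100

Payment cap: 20% × $11,500 = $2,300/month.
At $13.10 per $1,000, that supports 2,300/13.10 × 1,000 ≈ $175,572 → $175,500.
LTV cap: 90% × $33,500 = $30,150 → $30,100.
Binding constraint: loan-to-value.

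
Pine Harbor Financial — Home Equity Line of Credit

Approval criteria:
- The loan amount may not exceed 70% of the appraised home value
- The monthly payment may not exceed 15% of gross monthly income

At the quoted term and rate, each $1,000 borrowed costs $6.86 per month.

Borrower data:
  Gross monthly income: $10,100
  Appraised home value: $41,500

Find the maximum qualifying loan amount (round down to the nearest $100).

$29,000

Payment cap: 15% × $10,100 = $1,515/month.
At $6.86 per $1,000, that supports 1,515/6.86 × 1,000 ≈ $220,845 → $220,800.
LTV cap: 70% × $41,500 = $29,050 → $29,000.
Binding constraint: loan-to-value.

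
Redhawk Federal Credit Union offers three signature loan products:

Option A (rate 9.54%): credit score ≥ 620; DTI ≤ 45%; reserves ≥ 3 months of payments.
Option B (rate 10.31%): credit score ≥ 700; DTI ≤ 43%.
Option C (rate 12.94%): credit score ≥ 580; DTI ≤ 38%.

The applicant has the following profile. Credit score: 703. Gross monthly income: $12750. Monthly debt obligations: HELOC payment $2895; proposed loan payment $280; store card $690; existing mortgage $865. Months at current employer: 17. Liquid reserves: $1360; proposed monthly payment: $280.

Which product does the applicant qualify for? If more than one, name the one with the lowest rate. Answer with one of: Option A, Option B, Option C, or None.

Option A

Total debts = (2,895 + 280 + 690 + 865) = 4,730; DTI = 4,730/12,750 = 37.1%.
Reserves = 1,360/280 = 4.9 months.
Option A: score 703 ≥ 620; DTI 37.1% ≤ 45%; reserves 4.9 ≥ 3 mo → qualifies.
Option B: score 703 ≥ 700; DTI 37.1% ≤ 43% → qualifies.
Option C: score 703 ≥ 580; DTI 37.1% ≤ 38% → qualifies.
Qualifying: Option A, Option B, Option C. Lowest rate is 9.54% → Option A.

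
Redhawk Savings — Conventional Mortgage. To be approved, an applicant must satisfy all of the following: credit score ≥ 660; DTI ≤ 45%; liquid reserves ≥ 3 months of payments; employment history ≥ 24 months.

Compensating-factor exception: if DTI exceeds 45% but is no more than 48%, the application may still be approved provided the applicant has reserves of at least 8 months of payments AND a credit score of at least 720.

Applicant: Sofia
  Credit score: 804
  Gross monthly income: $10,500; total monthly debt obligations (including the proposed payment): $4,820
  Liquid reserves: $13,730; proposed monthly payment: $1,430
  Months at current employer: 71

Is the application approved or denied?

Credit score 804 ≥ 660 (meets base)
DTI: 4,820 ÷ 10,500 = 45.9%, over the 45% base limit.
Reserves = 13,730/1,430 = 9.6 months ≥ 3
Employment 71 ≥ 24 months
DTI 45.9% is within the 45%–48% exception band; checking compensating factors.
Reserves 9.6 ≥ 8 months; credit score 804 ≥ 720.
Both override conditions satisfied; DTI exception granted.

Approved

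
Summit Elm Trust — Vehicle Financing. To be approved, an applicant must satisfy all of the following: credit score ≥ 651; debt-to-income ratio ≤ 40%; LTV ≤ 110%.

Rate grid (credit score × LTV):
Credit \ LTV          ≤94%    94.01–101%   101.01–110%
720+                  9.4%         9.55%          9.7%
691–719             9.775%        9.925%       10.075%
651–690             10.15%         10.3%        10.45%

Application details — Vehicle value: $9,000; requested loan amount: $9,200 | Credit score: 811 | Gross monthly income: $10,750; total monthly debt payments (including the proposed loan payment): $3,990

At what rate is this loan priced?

Credit score 811 ≥ 651; DTI = 3,990/10,750 = 37.1% ≤ 40%
LTV: 9,200 ÷ 9,000 = 102.2%, within 110% cap
Credit 811 → row 720+; LTV 102.2% → column 101.01–110%. Grid cell → 9.7%.

9.7%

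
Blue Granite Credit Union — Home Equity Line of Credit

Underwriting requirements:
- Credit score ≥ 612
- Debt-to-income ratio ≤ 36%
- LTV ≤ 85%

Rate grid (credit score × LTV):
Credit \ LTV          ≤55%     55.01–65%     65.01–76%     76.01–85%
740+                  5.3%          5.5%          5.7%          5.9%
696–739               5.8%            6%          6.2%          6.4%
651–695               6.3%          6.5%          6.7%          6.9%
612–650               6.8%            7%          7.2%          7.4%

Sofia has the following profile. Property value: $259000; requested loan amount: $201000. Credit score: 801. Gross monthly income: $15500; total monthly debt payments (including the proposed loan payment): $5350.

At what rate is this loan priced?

Credit score 801 ≥ 612; DTI = 5,350/15,500 = 34.5% ≤ 36%
Loan-to-value = 201,000/259,000 = 77.6% — pass (85% max)
Credit 801 → row 740+; LTV 77.6% → column 76.01–85%. Grid cell → 5.9%.

5.9%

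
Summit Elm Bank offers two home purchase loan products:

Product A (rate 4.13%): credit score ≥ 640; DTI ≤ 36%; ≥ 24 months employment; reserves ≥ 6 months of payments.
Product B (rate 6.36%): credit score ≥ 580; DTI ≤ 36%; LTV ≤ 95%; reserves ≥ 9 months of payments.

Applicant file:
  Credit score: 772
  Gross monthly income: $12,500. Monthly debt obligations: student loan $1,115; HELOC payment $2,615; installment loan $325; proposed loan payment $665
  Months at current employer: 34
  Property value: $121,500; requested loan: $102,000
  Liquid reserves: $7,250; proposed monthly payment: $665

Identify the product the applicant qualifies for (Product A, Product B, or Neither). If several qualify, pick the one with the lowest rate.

Total debts = (1,115 + 2,615 + 325 + 665) = 4,720; DTI = 4,720/12,500 = 37.8%.
LTV = 102,000/121,500 = 84%.
Reserves = 7,250/665 = 10.9 months.
Product A: score 772 ≥ 640; DTI 37.8% > 36%; employment 34 ≥ 24 mo; reserves 10.9 ≥ 6 mo → does not qualify.
Product B: score 772 ≥ 580; DTI 37.8% > 36%; LTV 84% ≤ 95%; reserves 10.9 ≥ 9 mo → does not qualify.

Neither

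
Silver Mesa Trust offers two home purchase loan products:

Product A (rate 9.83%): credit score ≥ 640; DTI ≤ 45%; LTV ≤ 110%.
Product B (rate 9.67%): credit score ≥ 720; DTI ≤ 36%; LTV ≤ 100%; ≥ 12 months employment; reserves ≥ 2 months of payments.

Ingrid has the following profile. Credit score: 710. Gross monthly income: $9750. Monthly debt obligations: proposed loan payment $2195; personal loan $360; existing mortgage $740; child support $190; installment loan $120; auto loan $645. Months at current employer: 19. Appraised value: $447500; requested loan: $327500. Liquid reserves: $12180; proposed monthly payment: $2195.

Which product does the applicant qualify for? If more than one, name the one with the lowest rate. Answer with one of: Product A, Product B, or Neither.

Product A

Total debts = (2,195 + 360 + 740 + 190 + 120 + 645) = 4,250; DTI = 4,250/9,750 = 43.6%.
LTV = 327,500/447,500 = 73.2%.
Reserves = 12,180/2,195 = 5.5 months.
Product A: score 710 ≥ 640; DTI 43.6% ≤ 45%; LTV 73.2% ≤ 110% → qualifies.
Product B: score 710 < 720; DTI 43.6% > 36%; LTV 73.2% ≤ 100%; employment 19 ≥ 12 mo; reserves 5.5 ≥ 2 mo → does not qualify.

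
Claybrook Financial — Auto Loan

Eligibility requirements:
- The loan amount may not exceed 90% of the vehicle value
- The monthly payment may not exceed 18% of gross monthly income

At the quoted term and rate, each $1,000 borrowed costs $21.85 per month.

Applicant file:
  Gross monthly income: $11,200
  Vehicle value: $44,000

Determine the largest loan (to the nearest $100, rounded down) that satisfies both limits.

Payment cap: 18% × $11,200 = $2,016/month.
At $21.85 per $1,000, that supports 2,016/21.85 × 1,000 ≈ $92,265 → $92,200.
LTV cap: 90% × $44,000 = $39,600 → $39,600.
Binding constraint: loan-to-value.

$39,600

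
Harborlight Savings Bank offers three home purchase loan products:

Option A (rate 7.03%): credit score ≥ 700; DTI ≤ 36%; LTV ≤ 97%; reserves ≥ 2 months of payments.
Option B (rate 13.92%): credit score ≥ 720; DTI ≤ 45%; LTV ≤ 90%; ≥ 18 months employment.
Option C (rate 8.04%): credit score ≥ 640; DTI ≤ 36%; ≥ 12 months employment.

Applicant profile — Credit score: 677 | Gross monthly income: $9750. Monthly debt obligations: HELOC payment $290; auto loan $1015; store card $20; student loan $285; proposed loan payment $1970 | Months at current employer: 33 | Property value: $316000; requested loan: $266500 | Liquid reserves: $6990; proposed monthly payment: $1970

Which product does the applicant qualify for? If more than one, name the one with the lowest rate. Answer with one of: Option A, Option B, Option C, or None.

None

Total debts = (290 + 1,015 + 20 + 285 + 1,970) = 3,580; DTI = 3,580/9,750 = 36.7%.
LTV = 266,500/316,000 = 84.3%.
Reserves = 6,990/1,970 = 3.5 months.
Option A: score 677 < 700; DTI 36.7% > 36%; LTV 84.3% ≤ 97%; reserves 3.5 ≥ 2 mo → does not qualify.
Option B: score 677 < 720; DTI 36.7% ≤ 45%; LTV 84.3% ≤ 90%; employment 33 ≥ 18 mo → does not qualify.
Option C: score 677 ≥ 640; DTI 36.7% > 36%; employment 33 ≥ 12 mo → does not qualify.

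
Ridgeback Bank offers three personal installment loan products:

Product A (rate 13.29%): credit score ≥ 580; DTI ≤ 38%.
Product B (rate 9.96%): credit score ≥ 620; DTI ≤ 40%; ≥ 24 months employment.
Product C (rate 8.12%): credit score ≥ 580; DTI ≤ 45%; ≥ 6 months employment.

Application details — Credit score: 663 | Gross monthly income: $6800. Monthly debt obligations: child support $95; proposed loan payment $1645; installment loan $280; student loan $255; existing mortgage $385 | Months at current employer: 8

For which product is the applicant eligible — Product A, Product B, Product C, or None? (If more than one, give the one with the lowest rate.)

Product C

Total debts = (95 + 1,645 + 280 + 255 + 385) = 2,660; DTI = 2,660/6,800 = 39.1%.
Product A: score 663 ≥ 580; DTI 39.1% > 38% → does not qualify.
Product B: score 663 ≥ 620; DTI 39.1% ≤ 40%; employment 8 < 24 mo → does not qualify.
Product C: score 663 ≥ 580; DTI 39.1% ≤ 45%; employment 8 ≥ 6 mo → qualifies.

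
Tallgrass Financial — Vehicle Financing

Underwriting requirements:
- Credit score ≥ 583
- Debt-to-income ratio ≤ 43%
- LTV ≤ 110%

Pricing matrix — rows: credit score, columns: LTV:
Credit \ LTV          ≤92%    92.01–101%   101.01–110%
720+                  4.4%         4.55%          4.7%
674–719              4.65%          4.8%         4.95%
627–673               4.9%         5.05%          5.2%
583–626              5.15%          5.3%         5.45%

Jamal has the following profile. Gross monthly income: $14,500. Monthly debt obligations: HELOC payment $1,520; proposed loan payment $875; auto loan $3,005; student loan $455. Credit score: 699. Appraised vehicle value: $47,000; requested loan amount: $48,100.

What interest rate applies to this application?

Credit score 699 ≥ 583; Total monthly debts = (1,520 + 875 + 3,005 + 455) = 5,855. DTI: 5,855 ÷ 14,500 = 40.4%, within the 43% cap
LTV: 48,100 ÷ 47,000 = 102.3%, within 110% cap
Row: 699 falls in 674–719. Column: 102.3% falls in 101.01–110%. Rate = 4.95%.

4.95%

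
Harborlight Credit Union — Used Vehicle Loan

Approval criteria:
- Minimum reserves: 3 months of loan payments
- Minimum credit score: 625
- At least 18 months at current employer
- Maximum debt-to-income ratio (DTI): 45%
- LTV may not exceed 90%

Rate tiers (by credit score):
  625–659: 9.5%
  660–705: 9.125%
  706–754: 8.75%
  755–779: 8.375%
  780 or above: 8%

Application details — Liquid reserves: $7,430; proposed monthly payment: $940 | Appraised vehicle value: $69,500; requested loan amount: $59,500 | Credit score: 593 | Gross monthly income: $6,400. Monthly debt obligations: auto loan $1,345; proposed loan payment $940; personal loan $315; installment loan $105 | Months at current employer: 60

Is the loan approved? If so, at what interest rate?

Denied

Credit score 593 < 625 (below minimum)
Employment 60 ≥ 18 months
Total monthly debts = (1,345 + 940 + 315 + 105) = 2,705. DTI = 2,705/6,400 = 42.3% ≤ 45%
LTV: 59,500 ÷ 69,500 = 85.6%, within 90% cap
Liquid reserves cover 7,430/940 = 7.9 months — ≥ 3 required
Not all requirements met → denied.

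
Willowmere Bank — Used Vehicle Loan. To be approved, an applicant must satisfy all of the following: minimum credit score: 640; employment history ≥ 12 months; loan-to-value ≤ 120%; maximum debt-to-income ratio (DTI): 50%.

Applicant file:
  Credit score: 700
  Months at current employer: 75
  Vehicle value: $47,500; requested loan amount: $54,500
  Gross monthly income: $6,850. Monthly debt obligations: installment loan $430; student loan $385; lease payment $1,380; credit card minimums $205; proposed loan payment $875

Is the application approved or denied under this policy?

Credit score 700 ≥ 640 (meets)
Employment 75 ≥ 12 months
LTV: 54,500 ÷ 47,500 = 114.7%, within 120% cap
Total monthly debts = (430 + 385 + 1,380 + 205 + 875) = 3,275. DTI: 3,275 ÷ 6,850 = 47.8%, within the 50% cap
All criteria satisfied.

Approved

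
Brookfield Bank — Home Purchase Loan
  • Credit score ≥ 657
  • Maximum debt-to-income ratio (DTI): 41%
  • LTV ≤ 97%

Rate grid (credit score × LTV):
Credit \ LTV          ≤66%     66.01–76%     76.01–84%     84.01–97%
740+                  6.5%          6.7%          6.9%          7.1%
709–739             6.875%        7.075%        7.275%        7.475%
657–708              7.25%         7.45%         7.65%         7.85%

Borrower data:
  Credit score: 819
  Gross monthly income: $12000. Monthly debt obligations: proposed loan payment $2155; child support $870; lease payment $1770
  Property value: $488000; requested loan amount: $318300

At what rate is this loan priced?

6.5%

Credit score 819 ≥ 657; Total monthly debts = (2,155 + 870 + 1,770) = 4,795. Debt-to-income = 4,795/12,000 = 40% — meets 41% limit
LTV: 318,300 ÷ 488,000 = 65.2%, within 97% cap
Row: 819 falls in 740+. Column: 65.2% falls in ≤66%. Rate = 6.5%.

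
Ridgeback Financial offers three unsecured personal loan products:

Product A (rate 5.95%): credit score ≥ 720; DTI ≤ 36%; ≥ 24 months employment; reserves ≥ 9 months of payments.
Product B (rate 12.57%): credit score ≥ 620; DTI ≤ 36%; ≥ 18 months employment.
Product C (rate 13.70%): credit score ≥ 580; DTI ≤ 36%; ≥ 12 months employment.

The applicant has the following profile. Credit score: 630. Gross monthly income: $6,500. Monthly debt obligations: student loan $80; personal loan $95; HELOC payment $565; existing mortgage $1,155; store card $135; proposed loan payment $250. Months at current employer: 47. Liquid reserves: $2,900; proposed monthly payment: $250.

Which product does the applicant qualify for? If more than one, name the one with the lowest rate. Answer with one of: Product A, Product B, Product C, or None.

Total debts = (80 + 95 + 565 + 1,155 + 135 + 250) = 2,280; DTI = 2,280/6,500 = 35.1%.
Reserves = 2,900/250 = 11.6 months.
Product A: score 630 < 720; DTI 35.1% ≤ 36%; employment 47 ≥ 24 mo; reserves 11.6 ≥ 9 mo → does not qualify.
Product B: score 630 ≥ 620; DTI 35.1% ≤ 36%; employment 47 ≥ 18 mo → qualifies.
Product C: score 630 ≥ 580; DTI 35.1% ≤ 36%; employment 47 ≥ 12 mo → qualifies.
Qualifying: Product B, Product C. Lowest rate is 12.57% → Product B.

Product B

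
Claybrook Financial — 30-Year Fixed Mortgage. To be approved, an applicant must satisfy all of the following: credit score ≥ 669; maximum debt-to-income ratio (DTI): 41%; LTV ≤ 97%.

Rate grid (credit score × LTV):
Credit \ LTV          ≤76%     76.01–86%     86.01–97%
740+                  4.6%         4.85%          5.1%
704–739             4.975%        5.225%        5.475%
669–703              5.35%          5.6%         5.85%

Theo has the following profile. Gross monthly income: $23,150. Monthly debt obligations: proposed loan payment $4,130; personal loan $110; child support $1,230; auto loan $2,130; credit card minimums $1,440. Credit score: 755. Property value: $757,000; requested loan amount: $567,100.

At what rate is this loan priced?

4.6%

Credit score 755 ≥ 669; Total monthly debts = (4,130 + 110 + 1,230 + 2,130 + 1,440) = 9,040. DTI = 9,040/23,150 = 39% ≤ 41%
LTV: 567,100 ÷ 757,000 = 74.9%, within 97% cap
Score 755 is in the 740+ band; LTV 74.9% is in the ≤76% band → 4.6%.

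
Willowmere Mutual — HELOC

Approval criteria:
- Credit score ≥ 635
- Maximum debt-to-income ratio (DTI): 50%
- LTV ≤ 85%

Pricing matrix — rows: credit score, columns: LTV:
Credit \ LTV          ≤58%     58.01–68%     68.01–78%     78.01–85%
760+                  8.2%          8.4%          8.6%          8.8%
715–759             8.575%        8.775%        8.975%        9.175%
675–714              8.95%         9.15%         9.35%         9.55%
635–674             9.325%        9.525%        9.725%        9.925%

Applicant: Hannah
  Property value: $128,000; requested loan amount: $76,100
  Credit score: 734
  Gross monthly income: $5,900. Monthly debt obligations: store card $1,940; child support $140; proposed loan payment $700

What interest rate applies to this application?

Credit score 734 ≥ 635; Total monthly debts = (1,940 + 140 + 700) = 2,780. Debt-to-income = 2,780/5,900 = 47.1% — meets 50% limit
LTV: 76,100 ÷ 128,000 = 59.5%, within 85% cap
Credit 734 → row 715–759; LTV 59.5% → column 58.01–68%. Grid cell → 8.775%.

8.775%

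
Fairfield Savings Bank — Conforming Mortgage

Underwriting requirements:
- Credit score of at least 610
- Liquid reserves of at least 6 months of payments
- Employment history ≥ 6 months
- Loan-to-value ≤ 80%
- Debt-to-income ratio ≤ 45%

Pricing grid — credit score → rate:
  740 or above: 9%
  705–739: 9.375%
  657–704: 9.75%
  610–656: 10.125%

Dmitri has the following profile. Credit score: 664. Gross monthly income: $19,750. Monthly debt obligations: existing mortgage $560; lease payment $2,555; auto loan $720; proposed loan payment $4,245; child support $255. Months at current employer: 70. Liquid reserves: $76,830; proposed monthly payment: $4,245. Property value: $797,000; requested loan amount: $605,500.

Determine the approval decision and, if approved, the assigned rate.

Credit score 664 ≥ 610 (meets minimum)
LTV: 605,500 ÷ 797,000 = 76%, within 80% cap
Total monthly debts = (560 + 2,555 + 720 + 4,245 + 255) = 8,335. Debt-to-income = 8,335/19,750 = 42.2% — meets 45% limit
Employment 70 ≥ 6 months
Reserves: 76,830 ÷ 4,245 = 18.1 months (meets 6-month minimum)
All requirements met. Score 664 falls in the 657–704 tier → 9.75%.

Approved at 9.75%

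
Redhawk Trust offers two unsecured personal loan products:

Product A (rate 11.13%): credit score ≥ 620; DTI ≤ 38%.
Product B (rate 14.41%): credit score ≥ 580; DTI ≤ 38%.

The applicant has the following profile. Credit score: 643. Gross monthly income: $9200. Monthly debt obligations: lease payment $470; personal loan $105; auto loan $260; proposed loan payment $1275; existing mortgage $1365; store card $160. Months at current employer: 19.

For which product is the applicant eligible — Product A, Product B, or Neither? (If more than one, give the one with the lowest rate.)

Neither

Total debts = (470 + 105 + 260 + 1,275 + 1,365 + 160) = 3,635; DTI = 3,635/9,200 = 39.5%.
Product A: score 643 ≥ 620; DTI 39.5% > 38% → does not qualify.
Product B: score 643 ≥ 580; DTI 39.5% > 38% → does not qualify.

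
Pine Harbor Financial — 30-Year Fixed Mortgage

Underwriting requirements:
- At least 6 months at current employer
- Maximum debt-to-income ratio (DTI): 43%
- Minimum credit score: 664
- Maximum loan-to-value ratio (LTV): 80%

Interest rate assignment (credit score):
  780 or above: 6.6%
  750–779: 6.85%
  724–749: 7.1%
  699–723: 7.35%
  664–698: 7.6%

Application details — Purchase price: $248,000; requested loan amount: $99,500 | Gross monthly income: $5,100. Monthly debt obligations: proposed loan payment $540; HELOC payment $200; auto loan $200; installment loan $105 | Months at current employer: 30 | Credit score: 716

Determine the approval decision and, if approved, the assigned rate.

Credit score 716 ≥ 664 (meets minimum)
LTV: 99,500 ÷ 248,000 = 40.1%, within 80% cap
Employment 30 ≥ 6 months
Total monthly debts = (540 + 200 + 200 + 105) = 1,045. DTI: 1,045 ÷ 5,100 = 20.5%, within the 43% cap
All requirements met. Score 716 falls in the 699–723 tier → 7.35%.

Approved at 7.35%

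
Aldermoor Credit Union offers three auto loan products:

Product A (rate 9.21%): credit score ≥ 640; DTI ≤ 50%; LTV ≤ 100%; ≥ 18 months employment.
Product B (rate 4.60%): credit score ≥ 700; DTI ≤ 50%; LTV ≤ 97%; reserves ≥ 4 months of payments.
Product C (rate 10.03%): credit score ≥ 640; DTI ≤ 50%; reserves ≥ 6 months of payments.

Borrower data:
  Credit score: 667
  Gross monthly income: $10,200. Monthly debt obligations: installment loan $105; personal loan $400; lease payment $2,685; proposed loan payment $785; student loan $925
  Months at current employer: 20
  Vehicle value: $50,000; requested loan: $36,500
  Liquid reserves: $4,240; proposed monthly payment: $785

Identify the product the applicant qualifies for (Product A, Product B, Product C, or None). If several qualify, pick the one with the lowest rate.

Product A

Total debts = (105 + 400 + 2,685 + 785 + 925) = 4,900; DTI = 4,900/10,200 = 48%.
LTV = 36,500/50,000 = 73%.
Reserves = 4,240/785 = 5.4 months.
Product A: score 667 ≥ 640; DTI 48% ≤ 50%; LTV 73% ≤ 100%; employment 20 ≥ 18 mo → qualifies.
Product B: score 667 < 700; DTI 48% ≤ 50%; LTV 73% ≤ 97%; reserves 5.4 ≥ 4 mo → does not qualify.
Product C: score 667 ≥ 640; DTI 48% ≤ 50%; reserves 5.4 < 6 mo → does not qualify.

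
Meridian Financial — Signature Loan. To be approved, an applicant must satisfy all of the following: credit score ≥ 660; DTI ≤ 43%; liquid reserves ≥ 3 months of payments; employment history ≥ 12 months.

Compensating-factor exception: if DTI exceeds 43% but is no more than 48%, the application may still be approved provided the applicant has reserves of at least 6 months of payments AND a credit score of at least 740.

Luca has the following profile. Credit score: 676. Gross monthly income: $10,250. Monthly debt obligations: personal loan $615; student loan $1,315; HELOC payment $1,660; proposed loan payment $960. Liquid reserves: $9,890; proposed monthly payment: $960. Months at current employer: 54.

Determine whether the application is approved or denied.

Credit score 676 ≥ 660 (meets base)
Total debts = (615 + 1,315 + 1,660 + 960) = 4,550. DTI: 4,550 ÷ 10,250 = 44.4%, over the 43% base limit.
Reserves = 9,890/960 = 10.3 months ≥ 3
Employment 54 ≥ 12 months
DTI 44.4% is within the 43%–48% exception band; checking compensating factors.
Reserves 10.3 ≥ 6 months; credit score 676 < 740.
Override conditions not both satisfied; exception does not apply.

Denied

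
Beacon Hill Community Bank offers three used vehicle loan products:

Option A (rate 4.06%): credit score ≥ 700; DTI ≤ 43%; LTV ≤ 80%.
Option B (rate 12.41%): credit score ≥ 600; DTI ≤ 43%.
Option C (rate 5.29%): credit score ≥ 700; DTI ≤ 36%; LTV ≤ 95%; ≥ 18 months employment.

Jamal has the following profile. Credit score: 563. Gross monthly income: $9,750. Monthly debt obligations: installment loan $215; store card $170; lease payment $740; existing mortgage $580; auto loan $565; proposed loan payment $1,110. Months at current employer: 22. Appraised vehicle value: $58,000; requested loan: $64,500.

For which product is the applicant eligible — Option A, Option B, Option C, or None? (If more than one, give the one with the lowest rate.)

None

Total debts = (215 + 170 + 740 + 580 + 565 + 1,110) = 3,380; DTI = 3,380/9,750 = 34.7%.
LTV = 64,500/58,000 = 111.2%.
Option A: score 563 < 700; DTI 34.7% ≤ 43%; LTV 111.2% > 80% → does not qualify.
Option B: score 563 < 600; DTI 34.7% ≤ 43% → does not qualify.
Option C: score 563 < 700; DTI 34.7% ≤ 36%; LTV 111.2% > 95%; employment 22 ≥ 18 mo → does not qualify.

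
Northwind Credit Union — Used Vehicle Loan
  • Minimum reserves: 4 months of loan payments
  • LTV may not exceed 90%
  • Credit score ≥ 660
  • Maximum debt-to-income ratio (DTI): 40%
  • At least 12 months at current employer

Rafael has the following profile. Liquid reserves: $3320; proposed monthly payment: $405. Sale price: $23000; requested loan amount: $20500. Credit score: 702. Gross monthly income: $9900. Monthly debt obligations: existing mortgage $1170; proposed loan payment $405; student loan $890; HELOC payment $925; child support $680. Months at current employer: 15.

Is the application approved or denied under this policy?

Denied

Reserves = 3,320/405 = 8.2 months ≥ 4
LTV = 20,500/23,000 = 89.1% ≤ 90%
Credit score 702 ≥ 660 (meets)
Total monthly debts = (1,170 + 405 + 890 + 925 + 680) = 4,070. DTI = 4,070/9,900 = 41.1% > 40%
Employment 15 ≥ 12 months
Fails on DTI.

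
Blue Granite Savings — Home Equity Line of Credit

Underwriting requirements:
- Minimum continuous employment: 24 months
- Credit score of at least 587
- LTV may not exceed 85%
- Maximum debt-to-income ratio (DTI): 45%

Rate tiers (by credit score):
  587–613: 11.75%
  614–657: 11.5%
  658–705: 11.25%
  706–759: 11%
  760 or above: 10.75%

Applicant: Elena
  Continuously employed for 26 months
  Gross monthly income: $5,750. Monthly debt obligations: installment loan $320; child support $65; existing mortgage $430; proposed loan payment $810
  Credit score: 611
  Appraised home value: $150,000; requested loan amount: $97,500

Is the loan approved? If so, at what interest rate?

Credit score 611 ≥ 587 (meets minimum)
Total monthly debts = (320 + 65 + 430 + 810) = 1,625. Debt-to-income = 1,625/5,750 = 28.3% — meets 45% limit
Employment 26 ≥ 24 months
Loan-to-value = 97,500/150,000 = 65% — pass (85% max)
All requirements met. Score 611 falls in the 587–613 tier → 11.75%.

Approved at 11.75%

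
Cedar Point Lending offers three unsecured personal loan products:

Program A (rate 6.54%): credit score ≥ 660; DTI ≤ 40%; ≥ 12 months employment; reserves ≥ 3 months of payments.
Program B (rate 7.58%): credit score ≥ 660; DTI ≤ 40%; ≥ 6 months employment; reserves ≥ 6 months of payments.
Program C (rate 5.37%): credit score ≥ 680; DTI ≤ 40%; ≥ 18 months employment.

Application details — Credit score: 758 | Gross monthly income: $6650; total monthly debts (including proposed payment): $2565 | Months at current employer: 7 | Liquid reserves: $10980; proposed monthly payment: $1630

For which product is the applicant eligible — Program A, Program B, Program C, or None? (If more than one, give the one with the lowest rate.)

Program B

DTI = 2,565/6,650 = 38.6%.
Reserves = 10,980/1,630 = 6.7 months.
Program A: score 758 ≥ 660; DTI 38.6% ≤ 40%; employment 7 < 12 mo; reserves 6.7 ≥ 3 mo → does not qualify.
Program B: score 758 ≥ 660; DTI 38.6% ≤ 40%; employment 7 ≥ 6 mo; reserves 6.7 ≥ 6 mo → qualifies.
Program C: score 758 ≥ 680; DTI 38.6% ≤ 40%; employment 7 < 18 mo → does not qualify.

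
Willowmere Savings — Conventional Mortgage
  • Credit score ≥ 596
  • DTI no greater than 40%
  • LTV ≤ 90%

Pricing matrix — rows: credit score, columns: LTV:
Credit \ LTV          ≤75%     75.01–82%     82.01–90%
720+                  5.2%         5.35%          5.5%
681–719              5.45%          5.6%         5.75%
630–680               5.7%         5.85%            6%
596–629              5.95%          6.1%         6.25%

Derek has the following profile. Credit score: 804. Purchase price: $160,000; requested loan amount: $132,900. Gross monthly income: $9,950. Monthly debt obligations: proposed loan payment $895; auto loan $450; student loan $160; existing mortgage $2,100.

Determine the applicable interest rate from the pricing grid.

Credit score 804 ≥ 596; Total monthly debts = (895 + 450 + 160 + 2,100) = 3,605. DTI: 3,605 ÷ 9,950 = 36.2%, within the 40% cap
LTV = 132,900/160,000 = 83.1% ≤ 90%
Score 804 is in the 720+ band; LTV 83.1% is in the 82.01–90% band → 5.5%.

5.5%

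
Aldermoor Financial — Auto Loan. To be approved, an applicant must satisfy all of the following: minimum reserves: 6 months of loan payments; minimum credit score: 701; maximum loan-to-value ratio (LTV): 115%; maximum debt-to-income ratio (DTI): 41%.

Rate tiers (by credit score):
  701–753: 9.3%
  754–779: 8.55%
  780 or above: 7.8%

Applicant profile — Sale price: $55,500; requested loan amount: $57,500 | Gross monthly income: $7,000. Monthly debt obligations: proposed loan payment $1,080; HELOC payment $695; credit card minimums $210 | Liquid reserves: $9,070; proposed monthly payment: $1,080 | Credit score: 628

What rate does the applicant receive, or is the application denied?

Denied

Credit score 628 < 701 (below minimum)
Total monthly debts = (1,080 + 695 + 210) = 1,985. DTI = 1,985/7,000 = 28.4% ≤ 41%
Loan-to-value = 57,500/55,500 = 103.6% — pass (115% max)
Reserves = 9,070/1,080 = 8.4 months ≥ 6
Not all requirements met → denied.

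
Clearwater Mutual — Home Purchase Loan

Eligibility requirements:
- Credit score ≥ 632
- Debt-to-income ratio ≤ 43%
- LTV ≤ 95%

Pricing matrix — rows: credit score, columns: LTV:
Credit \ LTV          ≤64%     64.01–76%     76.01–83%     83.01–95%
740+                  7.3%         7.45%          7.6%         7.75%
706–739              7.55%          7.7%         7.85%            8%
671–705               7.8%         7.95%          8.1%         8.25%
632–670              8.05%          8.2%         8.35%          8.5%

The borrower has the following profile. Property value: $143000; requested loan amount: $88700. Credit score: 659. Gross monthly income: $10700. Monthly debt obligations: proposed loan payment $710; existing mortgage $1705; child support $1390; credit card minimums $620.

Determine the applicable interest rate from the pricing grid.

Credit score 659 ≥ 632; Total monthly debts = (710 + 1,705 + 1,390 + 620) = 4,425. DTI = 4,425/10,700 = 41.4% ≤ 43%
LTV = 88,700/143,000 = 62% ≤ 95%
Credit 659 → row 632–670; LTV 62% → column ≤64%. Grid cell → 8.05%.

8.05%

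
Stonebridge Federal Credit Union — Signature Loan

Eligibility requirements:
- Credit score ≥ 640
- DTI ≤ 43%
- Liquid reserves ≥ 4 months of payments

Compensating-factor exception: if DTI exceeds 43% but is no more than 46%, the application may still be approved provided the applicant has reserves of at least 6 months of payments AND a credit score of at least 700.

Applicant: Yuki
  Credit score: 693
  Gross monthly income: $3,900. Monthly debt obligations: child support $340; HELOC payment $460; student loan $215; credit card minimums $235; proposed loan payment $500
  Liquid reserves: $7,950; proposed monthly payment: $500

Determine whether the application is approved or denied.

Credit score 693 ≥ 640 (meets base)
Total debts = (340 + 460 + 215 + 235 + 500) = 1,750. DTI: 1,750 ÷ 3,900 = 44.9%, over the 43% base limit.
Liquid reserves cover 7,950/500 = 15.9 months — ≥ 4 required
44.9% falls in the override range (43%–46%), so the compensating-factor test applies.
Reserves 15.9 ≥ 6 months; credit score 693 < 700.
Compensating-factor requirement not fully met.

Denied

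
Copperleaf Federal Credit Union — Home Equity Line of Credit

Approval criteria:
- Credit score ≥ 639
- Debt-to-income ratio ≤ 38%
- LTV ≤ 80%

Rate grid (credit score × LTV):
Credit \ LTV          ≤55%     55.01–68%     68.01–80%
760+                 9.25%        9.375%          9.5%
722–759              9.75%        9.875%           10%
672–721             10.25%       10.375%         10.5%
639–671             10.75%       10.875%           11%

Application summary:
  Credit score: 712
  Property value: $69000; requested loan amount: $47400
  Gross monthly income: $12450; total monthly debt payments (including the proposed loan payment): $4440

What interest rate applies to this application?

Credit score 712 ≥ 639; Debt-to-income = 4,440/12,450 = 35.7% — meets 38% limit
LTV: 47,400 ÷ 69,000 = 68.7%, within 80% cap
Row: 712 falls in 672–721. Column: 68.7% falls in 68.01–80%. Rate = 10.5%.

10.5%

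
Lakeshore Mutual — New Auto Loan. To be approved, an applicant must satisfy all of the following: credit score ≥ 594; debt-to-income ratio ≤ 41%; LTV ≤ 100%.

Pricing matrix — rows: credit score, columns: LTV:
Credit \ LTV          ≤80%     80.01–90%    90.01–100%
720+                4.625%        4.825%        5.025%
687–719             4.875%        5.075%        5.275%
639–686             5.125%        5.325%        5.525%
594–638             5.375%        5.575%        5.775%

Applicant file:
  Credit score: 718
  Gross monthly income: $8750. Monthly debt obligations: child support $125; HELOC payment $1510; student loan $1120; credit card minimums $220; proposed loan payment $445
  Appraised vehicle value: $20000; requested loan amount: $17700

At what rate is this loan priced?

5.075%

Credit score 718 ≥ 594; Total monthly debts = (125 + 1,510 + 1,120 + 220 + 445) = 3,420. DTI = 3,420/8,750 = 39.1% ≤ 41%
Loan-to-value = 17,700/20,000 = 88.5% — pass (100% max)
Score 718 is in the 687–719 band; LTV 88.5% is in the 80.01–90% band → 5.075%.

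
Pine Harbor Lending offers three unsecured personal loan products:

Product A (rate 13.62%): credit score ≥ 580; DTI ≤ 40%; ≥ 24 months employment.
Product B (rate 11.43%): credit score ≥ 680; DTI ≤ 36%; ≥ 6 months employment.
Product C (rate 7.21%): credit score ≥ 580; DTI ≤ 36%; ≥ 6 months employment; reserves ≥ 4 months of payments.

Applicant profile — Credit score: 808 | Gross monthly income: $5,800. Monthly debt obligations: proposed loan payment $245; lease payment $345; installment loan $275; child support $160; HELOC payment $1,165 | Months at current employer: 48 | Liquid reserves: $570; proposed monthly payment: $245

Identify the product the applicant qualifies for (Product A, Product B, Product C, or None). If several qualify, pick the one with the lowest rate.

Product A

Total debts = (245 + 345 + 275 + 160 + 1,165) = 2,190; DTI = 2,190/5,800 = 37.8%.
Reserves = 570/245 = 2.3 months.
Product A: score 808 ≥ 580; DTI 37.8% ≤ 40%; employment 48 ≥ 24 mo → qualifies.
Product B: score 808 ≥ 680; DTI 37.8% > 36%; employment 48 ≥ 6 mo → does not qualify.
Product C: score 808 ≥ 580; DTI 37.8% > 36%; employment 48 ≥ 6 mo; reserves 2.3 < 4 mo → does not qualify.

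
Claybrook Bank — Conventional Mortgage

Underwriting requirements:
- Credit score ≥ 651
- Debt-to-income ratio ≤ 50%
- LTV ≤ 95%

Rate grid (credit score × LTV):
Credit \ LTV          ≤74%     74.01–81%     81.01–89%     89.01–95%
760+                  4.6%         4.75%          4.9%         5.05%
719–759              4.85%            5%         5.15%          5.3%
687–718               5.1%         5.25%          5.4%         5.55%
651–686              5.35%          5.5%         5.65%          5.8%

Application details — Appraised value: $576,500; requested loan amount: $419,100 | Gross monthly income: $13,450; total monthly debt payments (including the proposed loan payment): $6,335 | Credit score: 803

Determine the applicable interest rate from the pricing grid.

Credit score 803 ≥ 651; Debt-to-income = 6,335/13,450 = 47.1% — meets 50% limit
LTV = 419,100/576,500 = 72.7% ≤ 95%
Credit 803 → row 760+; LTV 72.7% → column ≤74%. Grid cell → 4.6%.

4.6%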